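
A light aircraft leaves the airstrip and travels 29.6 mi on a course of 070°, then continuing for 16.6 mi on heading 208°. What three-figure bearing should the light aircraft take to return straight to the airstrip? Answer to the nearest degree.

Leg 1 (070°, 29.6 mi): east 29.6 sin 70° = 27.81, north 29.6 cos 70° = 10.12
Leg 2 (208°, 16.6 mi): east 16.6 sin 208° = -7.79, north 16.6 cos 208° = -14.66
Net displacement: 20.02 east, -4.53 north. Direction back to start is (-20.02, 4.53): bearing = atan2(-20.02, 4.53) mod 360° = 282.76° ≈ 283°.

283°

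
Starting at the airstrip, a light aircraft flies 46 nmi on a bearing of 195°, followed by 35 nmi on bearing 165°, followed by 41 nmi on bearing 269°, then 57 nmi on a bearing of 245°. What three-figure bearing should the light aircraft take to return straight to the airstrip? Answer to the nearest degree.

Leg 1 (195°, 46 nmi): east 46 sin 195° = -11.91, north 46 cos 195° = -44.43
Leg 2 (165°, 35 nmi): east 35 sin 165° = 9.06, north 35 cos 165° = -33.81
Leg 3 (269°, 41 nmi): east 41 sin 269° = -40.99, north 41 cos 269° = -0.72
Leg 4 (245°, 57 nmi): east 57 sin 245° = -51.66, north 57 cos 245° = -24.09
Net displacement: -95.50 east, -103.04 north. Direction back to start is (95.50, 103.04): bearing = atan2(95.50, 103.04) mod 360° = 42.82° ≈ 043°.

043°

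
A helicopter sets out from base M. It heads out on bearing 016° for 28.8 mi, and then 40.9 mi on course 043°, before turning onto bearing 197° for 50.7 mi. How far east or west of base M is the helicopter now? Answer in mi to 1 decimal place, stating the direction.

21.0 mi east

Leg 1 (016°, 28.8 mi): east 28.8 sin 16° = 7.94, north 28.8 cos 16° = 27.68
Leg 2 (043°, 40.9 mi): east 40.9 sin 43° = 27.89, north 40.9 cos 43° = 29.91
Leg 3 (197°, 50.7 mi): east 50.7 sin 197° = -14.82, north 50.7 cos 197° = -48.48
Net east component: 21.01 mi.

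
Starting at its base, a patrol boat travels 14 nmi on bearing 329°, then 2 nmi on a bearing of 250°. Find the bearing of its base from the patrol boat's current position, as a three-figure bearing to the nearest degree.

Leg 1 (329°, 14 nmi): east 14 sin 329° = -7.21, north 14 cos 329° = 12.00
Leg 2 (250°, 2 nmi): east 2 sin 250° = -1.88, north 2 cos 250° = -0.68
Net displacement: -9.09 east, 11.32 north. Direction back to start is (9.09, -11.32): bearing = atan2(9.09, -11.32) mod 360° = 141.23° ≈ 141°.

141°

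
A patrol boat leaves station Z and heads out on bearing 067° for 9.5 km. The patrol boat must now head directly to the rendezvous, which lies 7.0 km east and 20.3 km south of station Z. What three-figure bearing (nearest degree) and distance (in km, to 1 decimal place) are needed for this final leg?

184°, 24.1 km

Leg 1 (067°, 9.5 km): east 9.5 sin 67° = 8.74, north 9.5 cos 67° = 3.71
Current position: (8.74, 3.71). Target: (7.0, -20.3). Remaining: Δeast = -1.74, Δnorth = -24.01.
Bearing = atan2(-1.74, -24.01) mod 360° = 184.16°; distance = √((-1.74)² + (-24.01)²) = 24.075 km.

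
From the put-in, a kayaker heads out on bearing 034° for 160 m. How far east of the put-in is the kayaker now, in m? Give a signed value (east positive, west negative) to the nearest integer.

Leg 1 (034°, 160 m): east 160 sin 34° = 89.47, north 160 cos 34° = 132.65
Net east component: 89.47 m.

89 m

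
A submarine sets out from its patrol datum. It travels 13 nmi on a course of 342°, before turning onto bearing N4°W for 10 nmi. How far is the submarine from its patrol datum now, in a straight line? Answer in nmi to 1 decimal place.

22.8 nmi

Leg 1 (342°, 13 nmi): east 13 sin 342° = -4.02, north 13 cos 342° = 12.36
Leg 2 (N4°W, 10 nmi): east 10 sin 356° = -0.70, north 10 cos 356° = 9.98
Net: -4.71 east, 22.34 north. Distance = √((-4.71)² + (22.34)²) = 22.831 nmi.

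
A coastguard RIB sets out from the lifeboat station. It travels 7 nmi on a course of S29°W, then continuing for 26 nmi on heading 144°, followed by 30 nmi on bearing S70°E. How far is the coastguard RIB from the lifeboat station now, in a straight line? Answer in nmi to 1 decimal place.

54.8 nmi

Leg 1 (S29°W, 7 nmi): east 7 sin 209° = -3.39, north 7 cos 209° = -6.12
Leg 2 (144°, 26 nmi): east 26 sin 144° = 15.28, north 26 cos 144° = -21.03
Leg 3 (S70°E, 30 nmi): east 30 sin 110° = 28.19, north 30 cos 110° = -10.26
Net: 40.08 east, -37.42 north. Distance = √((40.08)² + (-37.42)²) = 54.831 nmi.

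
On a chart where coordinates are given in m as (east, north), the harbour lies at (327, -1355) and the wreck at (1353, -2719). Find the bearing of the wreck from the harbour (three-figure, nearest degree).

Δeast = 1353 − 327 = 1026.00; Δnorth = -2719 − -1355 = -1364.00.
Bearing = atan2(Δeast, Δnorth) mod 360° = 143.05° ≈ 143°.

143°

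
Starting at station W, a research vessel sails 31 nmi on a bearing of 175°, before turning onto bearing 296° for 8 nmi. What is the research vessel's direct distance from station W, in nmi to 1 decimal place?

27.7 nmi

Leg 1 (175°, 31 nmi): east 31 sin 175° = 2.70, north 31 cos 175° = -30.88
Leg 2 (296°, 8 nmi): east 8 sin 296° = -7.19, north 8 cos 296° = 3.51
Net: -4.49 east, -27.38 north. Distance = √((-4.49)² + (-27.38)²) = 27.741 nmi.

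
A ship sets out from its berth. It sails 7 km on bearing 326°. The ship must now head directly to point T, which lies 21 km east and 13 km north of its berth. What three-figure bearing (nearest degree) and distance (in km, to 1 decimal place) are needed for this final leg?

074°, 25.9 km

Leg 1 (326°, 7 km): east 7 sin 326° = -3.91, north 7 cos 326° = 5.80
Current position: (-3.91, 5.80). Target: (21, 13). Remaining: Δeast = 24.91, Δnorth = 7.20.
Bearing = atan2(24.91, 7.20) mod 360° = 73.89°; distance = √((24.91)² + (7.20)²) = 25.933 km.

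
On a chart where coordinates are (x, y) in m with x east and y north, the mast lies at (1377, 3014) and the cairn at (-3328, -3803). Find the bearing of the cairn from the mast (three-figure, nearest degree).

Δeast = -3328 − 1377 = -4705.00; Δnorth = -3803 − 3014 = -6817.00.
Bearing = atan2(Δeast, Δnorth) mod 360° = 214.61° ≈ 215°.

215°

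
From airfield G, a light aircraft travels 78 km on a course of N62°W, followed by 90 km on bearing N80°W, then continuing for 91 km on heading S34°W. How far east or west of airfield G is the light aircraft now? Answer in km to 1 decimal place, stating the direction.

208.4 km west

Leg 1 (N62°W, 78 km): east 78 sin 298° = -68.87, north 78 cos 298° = 36.62
Leg 2 (N80°W, 90 km): east 90 sin 280° = -88.63, north 90 cos 280° = 15.63
Leg 3 (S34°W, 91 km): east 91 sin 214° = -50.89, north 91 cos 214° = -75.44
Net east component: -208.39 km.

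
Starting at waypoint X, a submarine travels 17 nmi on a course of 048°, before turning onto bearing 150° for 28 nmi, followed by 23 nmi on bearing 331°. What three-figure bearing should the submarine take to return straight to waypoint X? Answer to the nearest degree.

Leg 1 (048°, 17 nmi): east 17 sin 48° = 12.63, north 17 cos 48° = 11.38
Leg 2 (150°, 28 nmi): east 28 sin 150° = 14.00, north 28 cos 150° = -24.25
Leg 3 (331°, 23 nmi): east 23 sin 331° = -11.15, north 23 cos 331° = 20.12
Net displacement: 15.48 east, 7.24 north. Direction back to start is (-15.48, -7.24): bearing = atan2(-15.48, -7.24) mod 360° = 244.93° ≈ 245°.

245°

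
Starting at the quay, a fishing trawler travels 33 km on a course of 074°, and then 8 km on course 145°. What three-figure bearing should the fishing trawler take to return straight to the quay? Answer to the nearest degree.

Leg 1 (074°, 33 km): east 33 sin 74° = 31.72, north 33 cos 74° = 9.10
Leg 2 (145°, 8 km): east 8 sin 145° = 4.59, north 8 cos 145° = -6.55
Net displacement: 36.31 east, 2.54 north. Direction back to start is (-36.31, -2.54): bearing = atan2(-36.31, -2.54) mod 360° = 265.99° ≈ 266°.

266°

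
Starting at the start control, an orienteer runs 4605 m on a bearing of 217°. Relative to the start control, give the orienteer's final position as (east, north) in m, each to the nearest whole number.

Leg 1 (217°, 4605 m): east 4605 sin 217° = -2771.36, north 4605 cos 217° = -3677.72
Summing: -2771.36 m east, -3677.72 m north → (-2771, -3678).

(-2771, -3678)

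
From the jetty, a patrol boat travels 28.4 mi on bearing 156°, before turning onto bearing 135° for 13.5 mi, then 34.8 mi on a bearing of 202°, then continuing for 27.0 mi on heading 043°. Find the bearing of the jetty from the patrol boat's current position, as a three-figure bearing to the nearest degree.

Leg 1 (156°, 28.4 mi): east 28.4 sin 156° = 11.55, north 28.4 cos 156° = -25.94
Leg 2 (135°, 13.5 mi): east 13.5 sin 135° = 9.55, north 13.5 cos 135° = -9.55
Leg 3 (202°, 34.8 mi): east 34.8 sin 202° = -13.04, north 34.8 cos 202° = -32.27
Leg 4 (043°, 27.0 mi): east 27.0 sin 43° = 18.41, north 27.0 cos 43° = 19.75
Net displacement: 26.47 east, -48.01 north. Direction back to start is (-26.47, 48.01): bearing = atan2(-26.47, 48.01) mod 360° = 331.13° ≈ 331°.

331°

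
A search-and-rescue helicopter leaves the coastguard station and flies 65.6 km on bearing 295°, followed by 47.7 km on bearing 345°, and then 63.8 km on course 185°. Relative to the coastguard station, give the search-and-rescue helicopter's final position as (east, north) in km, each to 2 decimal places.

(-77.36, 10.24)

Leg 1 (295°, 65.6 km): east 65.6 sin 295° = -59.45, north 65.6 cos 295° = 27.72
Leg 2 (345°, 47.7 km): east 47.7 sin 345° = -12.35, north 47.7 cos 345° = 46.07
Leg 3 (185°, 63.8 km): east 63.8 sin 185° = -5.56, north 63.8 cos 185° = -63.56
Summing: -77.36 km east, 10.24 km north → (-77.36, 10.24).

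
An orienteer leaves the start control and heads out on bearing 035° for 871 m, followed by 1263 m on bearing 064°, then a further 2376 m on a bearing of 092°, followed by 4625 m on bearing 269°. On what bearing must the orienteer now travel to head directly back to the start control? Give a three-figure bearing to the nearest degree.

151°

Leg 1 (035°, 871 m): east 871 sin 35° = 499.59, north 871 cos 35° = 713.48
Leg 2 (064°, 1263 m): east 1263 sin 64° = 1135.18, north 1263 cos 64° = 553.66
Leg 3 (092°, 2376 m): east 2376 sin 92° = 2374.55, north 2376 cos 92° = -82.92
Leg 4 (269°, 4625 m): east 4625 sin 269° = -4624.30, north 4625 cos 269° = -80.72
Net displacement: -614.98 east, 1103.51 north. Direction back to start is (614.98, -1103.51): bearing = atan2(614.98, -1103.51) mod 360° = 150.87° ≈ 151°.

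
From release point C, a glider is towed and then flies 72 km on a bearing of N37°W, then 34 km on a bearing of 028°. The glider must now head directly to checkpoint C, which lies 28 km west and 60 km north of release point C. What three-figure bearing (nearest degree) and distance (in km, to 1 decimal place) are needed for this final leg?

Leg 1 (N37°W, 72 km): east 72 sin 323° = -43.33, north 72 cos 323° = 57.50
Leg 2 (028°, 34 km): east 34 sin 28° = 15.96, north 34 cos 28° = 30.02
Current position: (-27.37, 87.52). Target: (-28, 60). Remaining: Δeast = -0.63, Δnorth = -27.52.
Bearing = atan2(-0.63, -27.52) mod 360° = 181.31°; distance = √((-0.63)² + (-27.52)²) = 27.529 km.

181°, 27.5 km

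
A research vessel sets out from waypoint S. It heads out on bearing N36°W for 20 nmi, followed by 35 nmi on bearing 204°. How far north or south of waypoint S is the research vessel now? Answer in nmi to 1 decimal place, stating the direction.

Leg 1 (N36°W, 20 nmi): east 20 sin 324° = -11.76, north 20 cos 324° = 16.18
Leg 2 (204°, 35 nmi): east 35 sin 204° = -14.24, north 35 cos 204° = -31.97
Net north component: -15.79 nmi.

15.8 nmi south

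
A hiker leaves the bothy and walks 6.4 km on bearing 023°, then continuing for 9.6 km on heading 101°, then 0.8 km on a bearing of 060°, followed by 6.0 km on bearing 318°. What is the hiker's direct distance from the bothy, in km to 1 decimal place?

12.4 km

Leg 1 (023°, 6.4 km): east 6.4 sin 23° = 2.50, north 6.4 cos 23° = 5.89
Leg 2 (101°, 9.6 km): east 9.6 sin 101° = 9.42, north 9.6 cos 101° = -1.83
Leg 3 (060°, 0.8 km): east 0.8 sin 60° = 0.69, north 0.8 cos 60° = 0.40
Leg 4 (318°, 6.0 km): east 6.0 sin 318° = -4.01, north 6.0 cos 318° = 4.46
Net: 8.60 east, 8.92 north. Distance = √((8.60)² + (8.92)²) = 12.391 km.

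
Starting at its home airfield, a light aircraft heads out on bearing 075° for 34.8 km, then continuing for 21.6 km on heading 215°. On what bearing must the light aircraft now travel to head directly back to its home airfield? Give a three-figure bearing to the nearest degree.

Leg 1 (075°, 34.8 km): east 34.8 sin 75° = 33.61, north 34.8 cos 75° = 9.01
Leg 2 (215°, 21.6 km): east 21.6 sin 215° = -12.39, north 21.6 cos 215° = -17.69
Net displacement: 21.22 east, -8.69 north. Direction back to start is (-21.22, 8.69): bearing = atan2(-21.22, 8.69) mod 360° = 292.26° ≈ 292°.

292°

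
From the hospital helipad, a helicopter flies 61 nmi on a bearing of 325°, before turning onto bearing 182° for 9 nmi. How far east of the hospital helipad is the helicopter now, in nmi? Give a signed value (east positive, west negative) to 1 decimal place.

Leg 1 (325°, 61 nmi): east 61 sin 325° = -34.99, north 61 cos 325° = 49.97
Leg 2 (182°, 9 nmi): east 9 sin 182° = -0.31, north 9 cos 182° = -8.99
Net east component: -35.30 nmi.

-35.3 nmi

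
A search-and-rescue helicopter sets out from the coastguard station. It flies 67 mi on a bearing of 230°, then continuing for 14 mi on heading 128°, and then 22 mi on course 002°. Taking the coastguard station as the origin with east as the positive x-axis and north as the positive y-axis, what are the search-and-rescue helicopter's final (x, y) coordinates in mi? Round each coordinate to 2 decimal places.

Leg 1 (230°, 67 mi): east 67 sin 230° = -51.32, north 67 cos 230° = -43.07
Leg 2 (128°, 14 mi): east 14 sin 128° = 11.03, north 14 cos 128° = -8.62
Leg 3 (002°, 22 mi): east 22 sin 2° = 0.77, north 22 cos 2° = 21.99
Summing: -39.53 mi east, -29.70 mi north → (-39.53, -29.70).

(-39.53, -29.70)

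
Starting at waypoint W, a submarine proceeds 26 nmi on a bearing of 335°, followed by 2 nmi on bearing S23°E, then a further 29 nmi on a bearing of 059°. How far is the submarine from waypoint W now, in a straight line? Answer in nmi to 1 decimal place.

39.5 nmi

Leg 1 (335°, 26 nmi): east 26 sin 335° = -10.99, north 26 cos 335° = 23.56
Leg 2 (S23°E, 2 nmi): east 2 sin 157° = 0.78, north 2 cos 157° = -1.84
Leg 3 (059°, 29 nmi): east 29 sin 59° = 24.86, north 29 cos 59° = 14.94
Net: 14.65 east, 36.66 north. Distance = √((14.65)² + (36.66)²) = 39.478 nmi.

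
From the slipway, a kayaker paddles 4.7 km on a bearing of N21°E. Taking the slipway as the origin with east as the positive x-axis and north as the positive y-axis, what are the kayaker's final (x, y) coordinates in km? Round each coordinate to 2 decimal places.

Leg 1 (N21°E, 4.7 km): east 4.7 sin 21° = 1.68, north 4.7 cos 21° = 4.39
Summing: 1.68 km east, 4.39 km north → (1.68, 4.39).

(1.68, 4.39)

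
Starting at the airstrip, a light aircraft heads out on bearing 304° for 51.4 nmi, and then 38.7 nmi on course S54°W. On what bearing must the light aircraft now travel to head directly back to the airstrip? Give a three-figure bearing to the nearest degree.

Leg 1 (304°, 51.4 nmi): east 51.4 sin 304° = -42.61, north 51.4 cos 304° = 28.74
Leg 2 (S54°W, 38.7 nmi): east 38.7 sin 234° = -31.31, north 38.7 cos 234° = -22.75
Net displacement: -73.92 east, 6.00 north. Direction back to start is (73.92, -6.00): bearing = atan2(73.92, -6.00) mod 360° = 94.64° ≈ 095°.

095°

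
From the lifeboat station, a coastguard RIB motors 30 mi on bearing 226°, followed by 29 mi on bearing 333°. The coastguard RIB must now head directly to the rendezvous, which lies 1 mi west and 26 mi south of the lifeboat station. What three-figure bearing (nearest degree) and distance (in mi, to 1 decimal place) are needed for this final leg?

133°, 45.8 mi

Leg 1 (226°, 30 mi): east 30 sin 226° = -21.58, north 30 cos 226° = -20.84
Leg 2 (333°, 29 mi): east 29 sin 333° = -13.17, north 29 cos 333° = 25.84
Current position: (-34.75, 5.00). Target: (-1, -26). Remaining: Δeast = 33.75, Δnorth = -31.00.
Bearing = atan2(33.75, -31.00) mod 360° = 132.57°; distance = √((33.75)² + (-31.00)²) = 45.823 mi.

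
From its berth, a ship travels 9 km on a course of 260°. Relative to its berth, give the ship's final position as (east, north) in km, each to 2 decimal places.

(-8.86, -1.56)

Leg 1 (260°, 9 km): east 9 sin 260° = -8.86, north 9 cos 260° = -1.56
Summing: -8.86 km east, -1.56 km north → (-8.86, -1.56).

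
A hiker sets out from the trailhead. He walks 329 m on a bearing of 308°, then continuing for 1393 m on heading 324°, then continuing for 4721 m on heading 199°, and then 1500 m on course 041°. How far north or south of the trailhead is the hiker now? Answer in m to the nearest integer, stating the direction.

2002 m south

Leg 1 (308°, 329 m): east 329 sin 308° = -259.26, north 329 cos 308° = 202.55
Leg 2 (324°, 1393 m): east 1393 sin 324° = -818.78, north 1393 cos 324° = 1126.96
Leg 3 (199°, 4721 m): east 4721 sin 199° = -1537.01, north 4721 cos 199° = -4463.79
Leg 4 (041°, 1500 m): east 1500 sin 41° = 984.09, north 1500 cos 41° = 1132.06
Net north component: -2002.22 m.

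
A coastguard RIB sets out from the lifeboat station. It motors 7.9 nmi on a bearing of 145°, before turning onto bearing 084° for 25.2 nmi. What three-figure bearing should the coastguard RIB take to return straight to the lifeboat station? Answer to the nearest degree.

Leg 1 (145°, 7.9 nmi): east 7.9 sin 145° = 4.53, north 7.9 cos 145° = -6.47
Leg 2 (084°, 25.2 nmi): east 25.2 sin 84° = 25.06, north 25.2 cos 84° = 2.63
Net displacement: 29.59 east, -3.84 north. Direction back to start is (-29.59, 3.84): bearing = atan2(-29.59, 3.84) mod 360° = 277.39° ≈ 277°.

277°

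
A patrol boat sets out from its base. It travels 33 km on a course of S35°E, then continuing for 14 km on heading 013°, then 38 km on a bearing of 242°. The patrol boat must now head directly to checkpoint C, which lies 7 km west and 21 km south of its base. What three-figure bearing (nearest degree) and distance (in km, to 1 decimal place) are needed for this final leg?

024°, 11.2 km

Leg 1 (S35°E, 33 km): east 33 sin 145° = 18.93, north 33 cos 145° = -27.03
Leg 2 (013°, 14 km): east 14 sin 13° = 3.15, north 14 cos 13° = 13.64
Leg 3 (242°, 38 km): east 38 sin 242° = -33.55, north 38 cos 242° = -17.84
Current position: (-11.47, -31.23). Target: (-7, -21). Remaining: Δeast = 4.47, Δnorth = 10.23.
Bearing = atan2(4.47, 10.23) mod 360° = 23.62°; distance = √((4.47)² + (10.23)²) = 11.167 km.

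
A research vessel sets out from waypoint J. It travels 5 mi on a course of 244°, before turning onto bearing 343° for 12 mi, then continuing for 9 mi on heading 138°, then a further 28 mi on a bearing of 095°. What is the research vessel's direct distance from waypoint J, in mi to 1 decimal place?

Leg 1 (244°, 5 mi): east 5 sin 244° = -4.49, north 5 cos 244° = -2.19
Leg 2 (343°, 12 mi): east 12 sin 343° = -3.51, north 12 cos 343° = 11.48
Leg 3 (138°, 9 mi): east 9 sin 138° = 6.02, north 9 cos 138° = -6.69
Leg 4 (095°, 28 mi): east 28 sin 95° = 27.89, north 28 cos 95° = -2.44
Net: 25.91 east, 0.16 north. Distance = √((25.91)² + (0.16)²) = 25.914 mi.

25.9 mi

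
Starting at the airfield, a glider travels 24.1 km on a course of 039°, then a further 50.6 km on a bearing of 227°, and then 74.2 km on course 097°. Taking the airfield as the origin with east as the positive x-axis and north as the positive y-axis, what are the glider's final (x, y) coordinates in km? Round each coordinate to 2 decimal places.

Leg 1 (039°, 24.1 km): east 24.1 sin 39° = 15.17, north 24.1 cos 39° = 18.73
Leg 2 (227°, 50.6 km): east 50.6 sin 227° = -37.01, north 50.6 cos 227° = -34.51
Leg 3 (097°, 74.2 km): east 74.2 sin 97° = 73.65, north 74.2 cos 97° = -9.04
Summing: 51.81 km east, -24.82 km north → (51.81, -24.82).

(51.81, -24.82)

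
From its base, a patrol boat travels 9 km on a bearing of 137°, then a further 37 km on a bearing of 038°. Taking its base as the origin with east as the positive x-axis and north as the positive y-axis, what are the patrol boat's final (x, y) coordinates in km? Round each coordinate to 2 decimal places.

(28.92, 22.57)

Leg 1 (137°, 9 km): east 9 sin 137° = 6.14, north 9 cos 137° = -6.58
Leg 2 (038°, 37 km): east 37 sin 38° = 22.78, north 37 cos 38° = 29.16
Summing: 28.92 km east, 22.57 km north → (28.92, 22.57).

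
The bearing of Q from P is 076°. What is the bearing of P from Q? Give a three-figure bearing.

256°

Back-bearing = 076° + 180° = 256°.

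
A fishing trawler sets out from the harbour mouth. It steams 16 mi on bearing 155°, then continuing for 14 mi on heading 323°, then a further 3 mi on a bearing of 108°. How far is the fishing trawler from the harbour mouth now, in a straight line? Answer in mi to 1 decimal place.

4.4 mi

Leg 1 (155°, 16 mi): east 16 sin 155° = 6.76, north 16 cos 155° = -14.50
Leg 2 (323°, 14 mi): east 14 sin 323° = -8.43, north 14 cos 323° = 11.18
Leg 3 (108°, 3 mi): east 3 sin 108° = 2.85, north 3 cos 108° = -0.93
Net: 1.19 east, -4.25 north. Distance = √((1.19)² + (-4.25)²) = 4.411 mi.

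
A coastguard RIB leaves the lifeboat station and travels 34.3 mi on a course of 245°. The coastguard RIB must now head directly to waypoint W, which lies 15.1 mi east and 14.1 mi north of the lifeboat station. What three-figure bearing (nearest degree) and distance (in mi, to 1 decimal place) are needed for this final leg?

058°, 54.3 mi

Leg 1 (245°, 34.3 mi): east 34.3 sin 245° = -31.09, north 34.3 cos 245° = -14.50
Current position: (-31.09, -14.50). Target: (15.1, 14.1). Remaining: Δeast = 46.19, Δnorth = 28.60.
Bearing = atan2(46.19, 28.60) mod 360° = 58.24°; distance = √((46.19)² + (28.60)²) = 54.322 mi.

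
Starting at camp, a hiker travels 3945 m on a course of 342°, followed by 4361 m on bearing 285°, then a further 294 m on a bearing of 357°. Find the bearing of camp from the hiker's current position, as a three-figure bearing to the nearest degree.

134°

Leg 1 (342°, 3945 m): east 3945 sin 342° = -1219.07, north 3945 cos 342° = 3751.92
Leg 2 (285°, 4361 m): east 4361 sin 285° = -4212.40, north 4361 cos 285° = 1128.71
Leg 3 (357°, 294 m): east 294 sin 357° = -15.39, north 294 cos 357° = 293.60
Net displacement: -5446.86 east, 5174.22 north. Direction back to start is (5446.86, -5174.22): bearing = atan2(5446.86, -5174.22) mod 360° = 133.53° ≈ 134°.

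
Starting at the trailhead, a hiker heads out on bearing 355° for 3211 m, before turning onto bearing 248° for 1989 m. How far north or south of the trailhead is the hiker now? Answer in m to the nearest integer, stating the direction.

2454 m north

Leg 1 (355°, 3211 m): east 3211 sin 355° = -279.86, north 3211 cos 355° = 3198.78
Leg 2 (248°, 1989 m): east 1989 sin 248° = -1844.17, north 1989 cos 248° = -745.09
Net north component: 2453.69 m.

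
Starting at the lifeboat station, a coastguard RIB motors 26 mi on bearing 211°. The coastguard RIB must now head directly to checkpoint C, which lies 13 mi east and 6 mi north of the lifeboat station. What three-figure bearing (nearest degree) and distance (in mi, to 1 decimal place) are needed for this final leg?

Leg 1 (211°, 26 mi): east 26 sin 211° = -13.39, north 26 cos 211° = -22.29
Current position: (-13.39, -22.29). Target: (13, 6). Remaining: Δeast = 26.39, Δnorth = 28.29.
Bearing = atan2(26.39, 28.29) mod 360° = 43.01°; distance = √((26.39)² + (28.29)²) = 38.686 mi.

043°, 38.7 mi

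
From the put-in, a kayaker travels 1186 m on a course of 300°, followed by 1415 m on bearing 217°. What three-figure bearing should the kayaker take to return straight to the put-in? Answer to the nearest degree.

Leg 1 (300°, 1186 m): east 1186 sin 300° = -1027.11, north 1186 cos 300° = 593.00
Leg 2 (217°, 1415 m): east 1415 sin 217° = -851.57, north 1415 cos 217° = -1130.07
Net displacement: -1878.67 east, -537.07 north. Direction back to start is (1878.67, 537.07): bearing = atan2(1878.67, 537.07) mod 360° = 74.05° ≈ 074°.

074°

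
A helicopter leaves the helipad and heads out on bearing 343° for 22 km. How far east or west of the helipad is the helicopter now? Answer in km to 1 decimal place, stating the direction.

6.4 km west

Leg 1 (343°, 22 km): east 22 sin 343° = -6.43, north 22 cos 343° = 21.04
Net east component: -6.43 km.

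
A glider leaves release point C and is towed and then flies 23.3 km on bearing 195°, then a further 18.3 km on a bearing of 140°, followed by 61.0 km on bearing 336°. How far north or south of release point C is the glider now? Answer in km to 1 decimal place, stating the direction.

Leg 1 (195°, 23.3 km): east 23.3 sin 195° = -6.03, north 23.3 cos 195° = -22.51
Leg 2 (140°, 18.3 km): east 18.3 sin 140° = 11.76, north 18.3 cos 140° = -14.02
Leg 3 (336°, 61.0 km): east 61.0 sin 336° = -24.81, north 61.0 cos 336° = 55.73
Net north component: 19.20 km.

19.2 km north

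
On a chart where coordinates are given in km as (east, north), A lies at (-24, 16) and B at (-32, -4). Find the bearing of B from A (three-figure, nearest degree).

Δeast = -32 − -24 = -8.00; Δnorth = -4 − 16 = -20.00.
Bearing = atan2(Δeast, Δnorth) mod 360° = 201.80° ≈ 202°.

202°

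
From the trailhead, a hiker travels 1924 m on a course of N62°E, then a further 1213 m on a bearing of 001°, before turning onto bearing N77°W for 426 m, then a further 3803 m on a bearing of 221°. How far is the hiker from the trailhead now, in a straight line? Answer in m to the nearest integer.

Leg 1 (N62°E, 1924 m): east 1924 sin 62° = 1698.79, north 1924 cos 62° = 903.26
Leg 2 (001°, 1213 m): east 1213 sin 1° = 21.17, north 1213 cos 1° = 1212.82
Leg 3 (N77°W, 426 m): east 426 sin 283° = -415.08, north 426 cos 283° = 95.83
Leg 4 (221°, 3803 m): east 3803 sin 221° = -2494.99, north 3803 cos 221° = -2870.16
Net: -1190.11 east, -658.25 north. Distance = √((-1190.11)² + (-658.25)²) = 1360.024 m.

1360 m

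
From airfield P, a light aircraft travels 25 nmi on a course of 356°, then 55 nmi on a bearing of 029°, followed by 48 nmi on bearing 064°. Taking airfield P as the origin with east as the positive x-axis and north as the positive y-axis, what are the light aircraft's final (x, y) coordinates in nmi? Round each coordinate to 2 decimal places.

(68.06, 94.09)

Leg 1 (356°, 25 nmi): east 25 sin 356° = -1.74, north 25 cos 356° = 24.94
Leg 2 (029°, 55 nmi): east 55 sin 29° = 26.66, north 55 cos 29° = 48.10
Leg 3 (064°, 48 nmi): east 48 sin 64° = 43.14, north 48 cos 64° = 21.04
Summing: 68.06 nmi east, 94.09 nmi north → (68.06, 94.09).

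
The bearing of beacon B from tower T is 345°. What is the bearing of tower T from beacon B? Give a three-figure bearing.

Back-bearing = 345° − 180° = 165°.

165°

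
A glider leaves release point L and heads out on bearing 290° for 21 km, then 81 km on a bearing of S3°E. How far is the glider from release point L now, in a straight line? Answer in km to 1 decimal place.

75.3 km

Leg 1 (290°, 21 km): east 21 sin 290° = -19.73, north 21 cos 290° = 7.18
Leg 2 (S3°E, 81 km): east 81 sin 177° = 4.24, north 81 cos 177° = -80.89
Net: -15.49 east, -73.71 north. Distance = √((-15.49)² + (-73.71)²) = 75.318 km.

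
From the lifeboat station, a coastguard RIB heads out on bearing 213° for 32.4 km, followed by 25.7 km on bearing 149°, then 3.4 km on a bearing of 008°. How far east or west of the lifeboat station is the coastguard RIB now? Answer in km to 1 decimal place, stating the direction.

3.9 km west

Leg 1 (213°, 32.4 km): east 32.4 sin 213° = -17.65, north 32.4 cos 213° = -27.17
Leg 2 (149°, 25.7 km): east 25.7 sin 149° = 13.24, north 25.7 cos 149° = -22.03
Leg 3 (008°, 3.4 km): east 3.4 sin 8° = 0.47, north 3.4 cos 8° = 3.37
Net east component: -3.94 km.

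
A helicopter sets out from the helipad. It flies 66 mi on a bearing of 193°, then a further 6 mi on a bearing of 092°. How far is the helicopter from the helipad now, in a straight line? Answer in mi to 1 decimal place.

65.1 mi

Leg 1 (193°, 66 mi): east 66 sin 193° = -14.85, north 66 cos 193° = -64.31
Leg 2 (092°, 6 mi): east 6 sin 92° = 6.00, north 6 cos 92° = -0.21
Net: -8.85 east, -64.52 north. Distance = √((-8.85)² + (-64.52)²) = 65.122 mi.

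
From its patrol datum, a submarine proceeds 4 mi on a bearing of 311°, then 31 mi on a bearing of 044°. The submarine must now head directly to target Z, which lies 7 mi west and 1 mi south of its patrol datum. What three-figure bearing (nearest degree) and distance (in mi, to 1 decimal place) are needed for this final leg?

225°, 36.4 mi

Leg 1 (311°, 4 mi): east 4 sin 311° = -3.02, north 4 cos 311° = 2.62
Leg 2 (044°, 31 mi): east 31 sin 44° = 21.53, north 31 cos 44° = 22.30
Current position: (18.52, 24.92). Target: (-7, -1). Remaining: Δeast = -25.52, Δnorth = -25.92.
Bearing = atan2(-25.52, -25.92) mod 360° = 224.55°; distance = √((-25.52)² + (-25.92)²) = 36.374 mi.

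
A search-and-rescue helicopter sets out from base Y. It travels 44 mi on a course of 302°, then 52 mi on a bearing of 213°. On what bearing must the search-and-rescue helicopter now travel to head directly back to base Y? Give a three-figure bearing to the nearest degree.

073°

Leg 1 (302°, 44 mi): east 44 sin 302° = -37.31, north 44 cos 302° = 23.32
Leg 2 (213°, 52 mi): east 52 sin 213° = -28.32, north 52 cos 213° = -43.61
Net displacement: -65.64 east, -20.29 north. Direction back to start is (65.64, 20.29): bearing = atan2(65.64, 20.29) mod 360° = 72.82° ≈ 073°.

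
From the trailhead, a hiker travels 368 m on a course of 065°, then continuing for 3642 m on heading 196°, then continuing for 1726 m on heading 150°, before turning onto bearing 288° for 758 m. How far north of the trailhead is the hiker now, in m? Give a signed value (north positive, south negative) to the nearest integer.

-4606 m

Leg 1 (065°, 368 m): east 368 sin 65° = 333.52, north 368 cos 65° = 155.52
Leg 2 (196°, 3642 m): east 3642 sin 196° = -1003.87, north 3642 cos 196° = -3500.92
Leg 3 (150°, 1726 m): east 1726 sin 150° = 863.00, north 1726 cos 150° = -1494.76
Leg 4 (288°, 758 m): east 758 sin 288° = -720.90, north 758 cos 288° = 234.23
Net north component: -4605.92 m.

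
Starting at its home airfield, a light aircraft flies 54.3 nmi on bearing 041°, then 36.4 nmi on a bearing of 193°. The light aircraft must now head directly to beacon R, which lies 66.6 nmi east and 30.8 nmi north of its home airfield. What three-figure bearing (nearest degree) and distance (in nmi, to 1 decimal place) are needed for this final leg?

Leg 1 (041°, 54.3 nmi): east 54.3 sin 41° = 35.62, north 54.3 cos 41° = 40.98
Leg 2 (193°, 36.4 nmi): east 36.4 sin 193° = -8.19, north 36.4 cos 193° = -35.47
Current position: (27.44, 5.51). Target: (66.6, 30.8). Remaining: Δeast = 39.16, Δnorth = 25.29.
Bearing = atan2(39.16, 25.29) mod 360° = 57.15°; distance = √((39.16)² + (25.29)²) = 46.618 nmi.

057°, 46.6 nmi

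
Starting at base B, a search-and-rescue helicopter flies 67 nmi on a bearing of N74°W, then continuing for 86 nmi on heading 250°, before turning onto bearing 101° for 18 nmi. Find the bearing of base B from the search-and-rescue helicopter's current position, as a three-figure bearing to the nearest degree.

084°

Leg 1 (N74°W, 67 nmi): east 67 sin 286° = -64.40, north 67 cos 286° = 18.47
Leg 2 (250°, 86 nmi): east 86 sin 250° = -80.81, north 86 cos 250° = -29.41
Leg 3 (101°, 18 nmi): east 18 sin 101° = 17.67, north 18 cos 101° = -3.43
Net displacement: -127.55 east, -14.38 north. Direction back to start is (127.55, 14.38): bearing = atan2(127.55, 14.38) mod 360° = 83.57° ≈ 084°.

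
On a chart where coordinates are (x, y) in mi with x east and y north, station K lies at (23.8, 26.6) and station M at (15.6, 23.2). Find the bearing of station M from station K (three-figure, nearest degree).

247°

Δeast = 15.6 − 23.8 = -8.20; Δnorth = 23.2 − 26.6 = -3.40.
Bearing = atan2(Δeast, Δnorth) mod 360° = 247.48° ≈ 247°.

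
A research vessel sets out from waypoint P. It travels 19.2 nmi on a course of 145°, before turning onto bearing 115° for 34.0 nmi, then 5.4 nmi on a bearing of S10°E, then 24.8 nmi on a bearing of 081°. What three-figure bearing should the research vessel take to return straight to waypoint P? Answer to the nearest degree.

295°

Leg 1 (145°, 19.2 nmi): east 19.2 sin 145° = 11.01, north 19.2 cos 145° = -15.73
Leg 2 (115°, 34.0 nmi): east 34.0 sin 115° = 30.81, north 34.0 cos 115° = -14.37
Leg 3 (S10°E, 5.4 nmi): east 5.4 sin 170° = 0.94, north 5.4 cos 170° = -5.32
Leg 4 (081°, 24.8 nmi): east 24.8 sin 81° = 24.49, north 24.8 cos 81° = 3.88
Net displacement: 67.26 east, -31.54 north. Direction back to start is (-67.26, 31.54): bearing = atan2(-67.26, 31.54) mod 360° = 295.12° ≈ 295°.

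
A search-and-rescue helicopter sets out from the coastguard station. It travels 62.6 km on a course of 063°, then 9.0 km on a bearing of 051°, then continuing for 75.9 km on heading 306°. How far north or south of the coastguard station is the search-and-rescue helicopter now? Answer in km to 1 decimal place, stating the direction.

Leg 1 (063°, 62.6 km): east 62.6 sin 63° = 55.78, north 62.6 cos 63° = 28.42
Leg 2 (051°, 9.0 km): east 9.0 sin 51° = 6.99, north 9.0 cos 51° = 5.66
Leg 3 (306°, 75.9 km): east 75.9 sin 306° = -61.40, north 75.9 cos 306° = 44.61
Net north component: 78.70 km.

78.7 km north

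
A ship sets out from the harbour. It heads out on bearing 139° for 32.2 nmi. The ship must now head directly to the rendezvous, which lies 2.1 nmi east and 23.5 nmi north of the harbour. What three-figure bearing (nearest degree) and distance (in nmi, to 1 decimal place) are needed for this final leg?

Leg 1 (139°, 32.2 nmi): east 32.2 sin 139° = 21.13, north 32.2 cos 139° = -24.30
Current position: (21.13, -24.30). Target: (2.1, 23.5). Remaining: Δeast = -19.03, Δnorth = 47.80.
Bearing = atan2(-19.03, 47.80) mod 360° = 338.30°; distance = √((-19.03)² + (47.80)²) = 51.449 nmi.

338°, 51.4 nmi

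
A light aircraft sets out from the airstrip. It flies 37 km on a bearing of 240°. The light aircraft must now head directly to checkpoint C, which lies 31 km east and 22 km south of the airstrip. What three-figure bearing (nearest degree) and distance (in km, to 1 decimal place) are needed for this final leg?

093°, 63.1 km

Leg 1 (240°, 37 km): east 37 sin 240° = -32.04, north 37 cos 240° = -18.50
Current position: (-32.04, -18.50). Target: (31, -22). Remaining: Δeast = 63.04, Δnorth = -3.50.
Bearing = atan2(63.04, -3.50) mod 360° = 93.18°; distance = √((63.04)² + (-3.50)²) = 63.140 km.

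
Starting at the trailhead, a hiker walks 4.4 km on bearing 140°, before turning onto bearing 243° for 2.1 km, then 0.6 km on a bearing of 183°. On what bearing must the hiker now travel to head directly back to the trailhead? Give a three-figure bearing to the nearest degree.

Leg 1 (140°, 4.4 km): east 4.4 sin 140° = 2.83, north 4.4 cos 140° = -3.37
Leg 2 (243°, 2.1 km): east 2.1 sin 243° = -1.87, north 2.1 cos 243° = -0.95
Leg 3 (183°, 0.6 km): east 0.6 sin 183° = -0.03, north 0.6 cos 183° = -0.60
Net displacement: 0.93 east, -4.92 north. Direction back to start is (-0.93, 4.92): bearing = atan2(-0.93, 4.92) mod 360° = 349.35° ≈ 349°.

349°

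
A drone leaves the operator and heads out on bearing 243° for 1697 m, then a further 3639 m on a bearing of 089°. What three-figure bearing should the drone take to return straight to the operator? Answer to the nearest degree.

Leg 1 (243°, 1697 m): east 1697 sin 243° = -1512.04, north 1697 cos 243° = -770.42
Leg 2 (089°, 3639 m): east 3639 sin 89° = 3638.45, north 3639 cos 89° = 63.51
Net displacement: 2126.41 east, -706.91 north. Direction back to start is (-2126.41, 706.91): bearing = atan2(-2126.41, 706.91) mod 360° = 288.39° ≈ 288°.

288°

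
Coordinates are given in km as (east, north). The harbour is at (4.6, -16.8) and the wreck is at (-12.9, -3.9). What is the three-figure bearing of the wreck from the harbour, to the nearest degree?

306°

Δeast = -12.9 − 4.6 = -17.50; Δnorth = -3.9 − -16.8 = 12.90.
Bearing = atan2(Δeast, Δnorth) mod 360° = 306.40° ≈ 306°.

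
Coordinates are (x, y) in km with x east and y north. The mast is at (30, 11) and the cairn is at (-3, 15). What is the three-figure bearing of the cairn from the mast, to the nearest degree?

Δeast = -3 − 30 = -33.00; Δnorth = 15 − 11 = 4.00.
Bearing = atan2(Δeast, Δnorth) mod 360° = 276.91° ≈ 277°.

277°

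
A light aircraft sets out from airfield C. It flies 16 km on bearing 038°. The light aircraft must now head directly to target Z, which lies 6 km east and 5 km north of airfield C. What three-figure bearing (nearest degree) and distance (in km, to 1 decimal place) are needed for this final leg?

Leg 1 (038°, 16 km): east 16 sin 38° = 9.85, north 16 cos 38° = 12.61
Current position: (9.85, 12.61). Target: (6, 5). Remaining: Δeast = -3.85, Δnorth = -7.61.
Bearing = atan2(-3.85, -7.61) mod 360° = 206.84°; distance = √((-3.85)² + (-7.61)²) = 8.527 km.

207°, 8.5 km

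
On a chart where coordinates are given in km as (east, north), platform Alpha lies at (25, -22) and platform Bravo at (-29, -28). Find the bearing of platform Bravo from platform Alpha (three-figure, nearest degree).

264°

Δeast = -29 − 25 = -54.00; Δnorth = -28 − -22 = -6.00.
Bearing = atan2(Δeast, Δnorth) mod 360° = 263.66° ≈ 264°.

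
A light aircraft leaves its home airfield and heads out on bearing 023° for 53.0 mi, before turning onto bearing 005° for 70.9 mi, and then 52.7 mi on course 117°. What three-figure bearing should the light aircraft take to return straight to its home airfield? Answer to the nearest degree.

Leg 1 (023°, 53.0 mi): east 53.0 sin 23° = 20.71, north 53.0 cos 23° = 48.79
Leg 2 (005°, 70.9 mi): east 70.9 sin 5° = 6.18, north 70.9 cos 5° = 70.63
Leg 3 (117°, 52.7 mi): east 52.7 sin 117° = 46.96, north 52.7 cos 117° = -23.93
Net displacement: 73.84 east, 95.49 north. Direction back to start is (-73.84, -95.49): bearing = atan2(-73.84, -95.49) mod 360° = 217.71° ≈ 218°.

218°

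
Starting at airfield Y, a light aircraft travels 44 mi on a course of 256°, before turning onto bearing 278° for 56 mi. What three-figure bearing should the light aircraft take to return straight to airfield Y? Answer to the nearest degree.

088°

Leg 1 (256°, 44 mi): east 44 sin 256° = -42.69, north 44 cos 256° = -10.64
Leg 2 (278°, 56 mi): east 56 sin 278° = -55.46, north 56 cos 278° = 7.79
Net displacement: -98.15 east, -2.85 north. Direction back to start is (98.15, 2.85): bearing = atan2(98.15, 2.85) mod 360° = 88.34° ≈ 088°.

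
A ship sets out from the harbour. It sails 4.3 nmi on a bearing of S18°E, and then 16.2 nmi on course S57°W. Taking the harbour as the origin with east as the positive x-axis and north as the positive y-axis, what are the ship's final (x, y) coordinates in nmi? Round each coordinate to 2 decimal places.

(-12.26, -12.91)

Leg 1 (S18°E, 4.3 nmi): east 4.3 sin 162° = 1.33, north 4.3 cos 162° = -4.09
Leg 2 (S57°W, 16.2 nmi): east 16.2 sin 237° = -13.59, north 16.2 cos 237° = -8.82
Summing: -12.26 nmi east, -12.91 nmi north → (-12.26, -12.91).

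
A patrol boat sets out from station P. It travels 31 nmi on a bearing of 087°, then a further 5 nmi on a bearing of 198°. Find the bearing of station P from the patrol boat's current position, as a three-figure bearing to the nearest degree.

Leg 1 (087°, 31 nmi): east 31 sin 87° = 30.96, north 31 cos 87° = 1.62
Leg 2 (198°, 5 nmi): east 5 sin 198° = -1.55, north 5 cos 198° = -4.76
Net displacement: 29.41 east, -3.13 north. Direction back to start is (-29.41, 3.13): bearing = atan2(-29.41, 3.13) mod 360° = 276.08° ≈ 276°.

276°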